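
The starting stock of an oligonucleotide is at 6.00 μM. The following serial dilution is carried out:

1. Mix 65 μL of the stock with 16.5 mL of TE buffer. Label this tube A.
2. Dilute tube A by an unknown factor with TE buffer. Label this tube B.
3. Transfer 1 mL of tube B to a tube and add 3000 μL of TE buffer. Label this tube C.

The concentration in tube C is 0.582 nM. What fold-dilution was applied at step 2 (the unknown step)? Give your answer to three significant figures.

10.1-fold

Step 1: 65 μL + 16.5 mL = 16565 μL total → factor 16565/65 = 254.85
Step 2: unknown factor x
Step 3: 1 mL + 3000 μL = 4 mL total → factor 4/1 = 4
Product of known-step factors = 1019.4
Overall factor = 6.00 μM / (0.582 nM) = 10309
x = 10309 / 1019.4 = 10.1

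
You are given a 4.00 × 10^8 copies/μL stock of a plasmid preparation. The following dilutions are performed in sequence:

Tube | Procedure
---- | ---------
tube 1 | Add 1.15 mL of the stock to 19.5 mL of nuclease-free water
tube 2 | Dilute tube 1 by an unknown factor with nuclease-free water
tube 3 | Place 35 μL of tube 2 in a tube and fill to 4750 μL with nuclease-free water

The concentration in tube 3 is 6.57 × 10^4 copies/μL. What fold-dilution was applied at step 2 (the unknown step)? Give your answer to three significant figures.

2.50-fold

Step 1: 1.15 mL + 19.5 mL = 20.65 mL total → factor 20.65/1.15 = 17.957
Step 2: unknown factor x
Step 3: 35 μL brought to 4750 μL → factor 4750/35 = 135.71
Product of known-step factors = 2437
Overall factor = 4.00 × 10^8 copies/μL / (6.57 × 10^4 copies/μL) = 6088.3
x = 6088.3 / 2437 = 2.50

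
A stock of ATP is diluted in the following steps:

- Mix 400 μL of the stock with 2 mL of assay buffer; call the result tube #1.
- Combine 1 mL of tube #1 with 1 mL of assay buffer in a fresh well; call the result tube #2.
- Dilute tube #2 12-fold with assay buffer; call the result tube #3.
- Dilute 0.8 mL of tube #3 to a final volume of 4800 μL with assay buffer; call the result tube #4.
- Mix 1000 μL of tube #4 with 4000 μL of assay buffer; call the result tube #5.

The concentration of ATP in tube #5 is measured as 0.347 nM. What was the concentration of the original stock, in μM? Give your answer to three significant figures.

Step 1: 400 μL + 2 mL = 2400 μL total → factor 2400/400 = 6
Step 2: 1 mL + 1 mL = 2 mL total → factor 2/1 = 2
Step 3: 12-fold → factor 12
Step 4: 0.8 mL brought to 4800 μL → factor 4.8/0.8 = 6
Step 5: 1000 μL + 4000 μL = 5000 μL total → factor 5000/1000 = 5
Overall dilution factor = 6 × 2 × 12 × 6 × 5 = 4320
Stock = 0.347 nM × 4320 = 1499 nM = 1.50 μM

1.50 μM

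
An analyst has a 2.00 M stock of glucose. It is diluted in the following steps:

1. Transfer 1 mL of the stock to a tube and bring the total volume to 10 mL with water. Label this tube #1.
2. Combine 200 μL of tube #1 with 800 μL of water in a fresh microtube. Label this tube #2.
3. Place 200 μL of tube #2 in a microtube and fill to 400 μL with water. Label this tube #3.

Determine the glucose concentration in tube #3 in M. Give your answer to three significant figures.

0.0200 M

Step 1: 1 mL brought to 10 mL → factor 10/1 = 10
Step 2: 200 μL + 800 μL = 1000 μL total → factor 1000/200 = 5
Step 3: 200 μL brought to 400 μL → factor 400/200 = 2
Overall dilution factor = 10 × 5 × 2 = 100
Final = 2.00 M / 100 = 0.0200 M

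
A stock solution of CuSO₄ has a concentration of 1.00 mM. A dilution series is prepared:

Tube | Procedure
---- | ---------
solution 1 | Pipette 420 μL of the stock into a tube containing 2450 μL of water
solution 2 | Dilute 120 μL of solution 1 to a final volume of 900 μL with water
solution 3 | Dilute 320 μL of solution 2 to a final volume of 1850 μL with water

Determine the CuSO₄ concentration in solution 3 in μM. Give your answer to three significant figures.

3.38 μM

Step 1: 420 μL + 2450 μL = 2870 μL total → factor 2870/420 = 6.8333
Step 2: 120 μL brought to 900 μL → factor 900/120 = 7.5
Step 3: 320 μL brought to 1850 μL → factor 1850/320 = 5.7812
Overall dilution factor = 6.8333 × 7.5 × 5.7812 = 296.29
Final = 1.00 mM / 296.29 = 0.003375 mM = 3.38 μM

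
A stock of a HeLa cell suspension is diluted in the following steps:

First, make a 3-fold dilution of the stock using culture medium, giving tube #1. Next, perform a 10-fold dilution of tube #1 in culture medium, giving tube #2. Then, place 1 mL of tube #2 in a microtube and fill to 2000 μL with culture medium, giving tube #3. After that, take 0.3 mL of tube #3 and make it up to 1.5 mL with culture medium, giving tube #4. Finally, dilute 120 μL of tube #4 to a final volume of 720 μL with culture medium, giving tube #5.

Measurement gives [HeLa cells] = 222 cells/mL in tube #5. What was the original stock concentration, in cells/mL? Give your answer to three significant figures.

Step 1: 3-fold → factor 3
Step 2: 10-fold → factor 10
Step 3: 1 mL brought to 2000 μL → factor 2/1 = 2
Step 4: 0.3 mL brought to 1.5 mL → factor 1.5/0.3 = 5
Step 5: 120 μL brought to 720 μL → factor 720/120 = 6
Overall dilution factor = 3 × 10 × 2 × 5 × 6 = 1800
Stock = 222 cells/mL × 1800 = 4.00 × 10^5 cells/mL

4.00 × 10^5 cells/mL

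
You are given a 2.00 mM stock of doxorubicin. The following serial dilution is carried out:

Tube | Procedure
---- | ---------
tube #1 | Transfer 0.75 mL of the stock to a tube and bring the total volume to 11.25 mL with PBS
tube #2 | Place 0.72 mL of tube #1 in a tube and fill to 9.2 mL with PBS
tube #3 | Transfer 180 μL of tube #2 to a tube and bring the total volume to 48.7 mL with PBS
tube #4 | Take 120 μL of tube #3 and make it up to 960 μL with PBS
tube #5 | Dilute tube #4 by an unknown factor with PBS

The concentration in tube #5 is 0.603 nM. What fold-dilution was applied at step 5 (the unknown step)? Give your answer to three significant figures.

Step 1: 0.75 mL brought to 11.25 mL → factor 11.25/0.75 = 15
Step 2: 0.72 mL brought to 9.2 mL → factor 9.2/0.72 = 12.778
Step 3: 180 μL brought to 48.7 mL → factor 48700/180 = 270.56
Step 4: 120 μL brought to 960 μL → factor 960/120 = 8
Step 5: unknown factor x
Product of known-step factors = 4.1485 × 10^5
Overall factor = 2.00 mM / (0.603 nM) = 3.3167 × 10^6
x = 3.3167 × 10^6 / 4.1485 × 10^5 = 8.00

8.00-fold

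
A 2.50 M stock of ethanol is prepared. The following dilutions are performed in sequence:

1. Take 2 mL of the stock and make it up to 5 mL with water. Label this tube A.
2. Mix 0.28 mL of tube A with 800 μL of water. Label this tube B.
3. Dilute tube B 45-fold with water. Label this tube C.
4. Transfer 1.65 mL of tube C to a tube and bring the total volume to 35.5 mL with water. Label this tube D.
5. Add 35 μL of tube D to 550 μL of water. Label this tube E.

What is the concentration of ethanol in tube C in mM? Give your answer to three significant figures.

Step 1: 2 mL brought to 5 mL → factor 5/2 = 2.5
Step 2: 0.28 mL + 800 μL = 1.08 mL total → factor 1.08/0.28 = 3.8571
Step 3: 45-fold → factor 45
Dilution factor through tube C = 2.5 × 3.8571 × 45 = 433.93
[tube C] = 2.50 M / 433.93 = 0.005761 M = 5.76 mM

5.76 mM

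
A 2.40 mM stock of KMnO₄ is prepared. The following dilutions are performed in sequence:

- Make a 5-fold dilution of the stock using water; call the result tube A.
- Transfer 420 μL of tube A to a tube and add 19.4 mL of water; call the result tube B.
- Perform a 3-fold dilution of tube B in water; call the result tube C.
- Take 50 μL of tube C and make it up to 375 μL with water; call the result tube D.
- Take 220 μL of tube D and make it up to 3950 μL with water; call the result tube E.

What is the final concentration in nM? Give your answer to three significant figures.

25.2 nM

Step 1: 5-fold → factor 5
Step 2: 420 μL + 19.4 mL = 19820 μL total → factor 19820/420 = 47.19
Step 3: 3-fold → factor 3
Step 4: 50 μL brought to 375 μL → factor 375/50 = 7.5
Step 5: 220 μL brought to 3950 μL → factor 3950/220 = 17.955
Overall dilution factor = 5 × 47.19 × 3 × 7.5 × 17.955 = 95319
Final = 2.40 mM / 95319 = 2.518 × 10^-5 mM = 25.2 nM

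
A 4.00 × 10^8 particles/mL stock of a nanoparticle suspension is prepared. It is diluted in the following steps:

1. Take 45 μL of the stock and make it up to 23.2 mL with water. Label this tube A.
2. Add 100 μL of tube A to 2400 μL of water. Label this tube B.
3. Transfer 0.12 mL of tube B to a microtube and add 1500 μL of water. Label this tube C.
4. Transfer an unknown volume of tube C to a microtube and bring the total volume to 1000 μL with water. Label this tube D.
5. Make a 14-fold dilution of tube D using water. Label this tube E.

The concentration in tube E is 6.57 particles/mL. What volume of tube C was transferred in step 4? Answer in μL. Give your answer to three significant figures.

40.0 μL

Step 1: 45 μL brought to 23.2 mL → factor 23200/45 = 515.56
Step 2: 100 μL + 2400 μL = 2500 μL total → factor 2500/100 = 25
Step 3: 0.12 mL + 1500 μL = 1.62 mL total → factor 1.62/0.12 = 13.5
Step 4: v brought to 1000 μL → factor = 1000 μL/v
Step 5: 14-fold → factor 14
Product of known-step factors = 2.436 × 10^6
Overall factor = 4.00 × 10^8 particles/mL / (6.57 particles/mL) = 6.0883 × 10^7
Step-4 factor = 6.0883 × 10^7 / 2.436 × 10^6 = 24.993
v = 1000 μL / 24.993 = 40.0 μL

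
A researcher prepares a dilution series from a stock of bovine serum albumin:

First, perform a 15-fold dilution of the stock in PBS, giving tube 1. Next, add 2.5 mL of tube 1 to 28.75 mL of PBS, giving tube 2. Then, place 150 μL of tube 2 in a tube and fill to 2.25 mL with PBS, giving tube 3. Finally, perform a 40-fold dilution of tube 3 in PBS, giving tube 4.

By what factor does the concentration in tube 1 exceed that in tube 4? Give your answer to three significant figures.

Step 1: 15-fold → factor 15
Step 2: 2.5 mL + 28.75 mL = 31.25 mL total → factor 31.25/2.5 = 12.5
Step 3: 150 μL brought to 2.25 mL → factor 2250/150 = 15
Step 4: 40-fold → factor 40
Dilution factor to tube 1 = 15; to tube 4 = 1.125 × 10^5
[tube 1]/[tube 4] = (factor to tube 4)/(factor to tube 1) = 1.125 × 10^5/15 = 7.50 × 10^3

7.50 × 10^3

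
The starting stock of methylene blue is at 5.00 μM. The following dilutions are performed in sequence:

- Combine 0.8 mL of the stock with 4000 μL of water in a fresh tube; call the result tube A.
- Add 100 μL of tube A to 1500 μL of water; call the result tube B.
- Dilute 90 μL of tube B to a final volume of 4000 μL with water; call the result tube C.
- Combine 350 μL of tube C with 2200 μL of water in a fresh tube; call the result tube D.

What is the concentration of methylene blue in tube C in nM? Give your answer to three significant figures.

1.17 nM

Step 1: 0.8 mL + 4000 μL = 4.8 mL total → factor 4.8/0.8 = 6
Step 2: 100 μL + 1500 μL = 1600 μL total → factor 1600/100 = 16
Step 3: 90 μL brought to 4000 μL → factor 4000/90 = 44.444
Dilution factor through tube C = 6 × 16 × 44.444 = 4266.7
[tube C] = 5.00 μM / 4266.7 = 0.001172 μM = 1.17 nM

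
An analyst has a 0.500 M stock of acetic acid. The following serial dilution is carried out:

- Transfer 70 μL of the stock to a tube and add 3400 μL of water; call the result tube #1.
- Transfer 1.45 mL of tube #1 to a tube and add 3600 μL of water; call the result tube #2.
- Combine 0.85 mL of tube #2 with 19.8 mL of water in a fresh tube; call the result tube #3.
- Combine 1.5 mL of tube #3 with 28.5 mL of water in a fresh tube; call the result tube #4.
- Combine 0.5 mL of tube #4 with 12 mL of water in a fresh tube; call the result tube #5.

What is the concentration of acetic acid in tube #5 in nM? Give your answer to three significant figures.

Step 1: 70 μL + 3400 μL = 3470 μL total → factor 3470/70 = 49.571
Step 2: 1.45 mL + 3600 μL = 5.05 mL total → factor 5.05/1.45 = 3.4828
Step 3: 0.85 mL + 19.8 mL = 20.65 mL total → factor 20.65/0.85 = 24.294
Step 4: 1.5 mL + 28.5 mL = 30 mL total → factor 30/1.5 = 20
Step 5: 0.5 mL + 12 mL = 12.5 mL total → factor 12.5/0.5 = 25
Overall dilution factor = 49.571 × 3.4828 × 24.294 × 20 × 25 = 2.0971 × 10^6
Final = 0.500 M / 2.0971 × 10^6 = 2.384 × 10^-7 M = 238 nM

238 nM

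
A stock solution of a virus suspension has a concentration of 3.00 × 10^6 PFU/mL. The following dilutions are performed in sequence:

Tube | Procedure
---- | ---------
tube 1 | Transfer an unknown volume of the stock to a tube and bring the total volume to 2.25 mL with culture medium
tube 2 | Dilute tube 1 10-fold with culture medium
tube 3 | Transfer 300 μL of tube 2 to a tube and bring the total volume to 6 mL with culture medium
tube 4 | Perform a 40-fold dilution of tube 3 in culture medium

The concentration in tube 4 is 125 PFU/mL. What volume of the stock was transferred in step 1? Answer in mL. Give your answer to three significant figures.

0.750 mL

Step 1: v brought to 2.25 mL → factor = 2.25 mL/v
Step 2: 10-fold → factor 10
Step 3: 300 μL brought to 6 mL → factor 6000/300 = 20
Step 4: 40-fold → factor 40
Product of known-step factors = 8000
Overall factor = 3.00 × 10^6 PFU/mL / (125 PFU/mL) = 24000
Step-1 factor = 24000 / 8000 = 3
v = 2.25 mL / 3 = 0.750 mL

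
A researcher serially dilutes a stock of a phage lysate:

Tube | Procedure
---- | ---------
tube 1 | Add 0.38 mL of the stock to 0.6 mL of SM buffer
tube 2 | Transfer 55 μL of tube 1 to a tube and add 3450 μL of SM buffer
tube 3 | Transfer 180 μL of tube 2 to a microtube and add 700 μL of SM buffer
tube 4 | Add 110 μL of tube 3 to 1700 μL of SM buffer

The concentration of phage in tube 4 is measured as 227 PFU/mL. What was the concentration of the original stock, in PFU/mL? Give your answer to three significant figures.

3.00 × 10^6 PFU/mL

Step 1: 0.38 mL + 0.6 mL = 0.98 mL total → factor 0.98/0.38 = 2.5789
Step 2: 55 μL + 3450 μL = 3505 μL total → factor 3505/55 = 63.727
Step 3: 180 μL + 700 μL = 880 μL total → factor 880/180 = 4.8889
Step 4: 110 μL + 1700 μL = 1810 μL total → factor 1810/110 = 16.455
Overall dilution factor = 2.5789 × 63.727 × 4.8889 × 16.455 = 13221
Stock = 227 PFU/mL × 13221 = 3.00 × 10^6 PFU/mL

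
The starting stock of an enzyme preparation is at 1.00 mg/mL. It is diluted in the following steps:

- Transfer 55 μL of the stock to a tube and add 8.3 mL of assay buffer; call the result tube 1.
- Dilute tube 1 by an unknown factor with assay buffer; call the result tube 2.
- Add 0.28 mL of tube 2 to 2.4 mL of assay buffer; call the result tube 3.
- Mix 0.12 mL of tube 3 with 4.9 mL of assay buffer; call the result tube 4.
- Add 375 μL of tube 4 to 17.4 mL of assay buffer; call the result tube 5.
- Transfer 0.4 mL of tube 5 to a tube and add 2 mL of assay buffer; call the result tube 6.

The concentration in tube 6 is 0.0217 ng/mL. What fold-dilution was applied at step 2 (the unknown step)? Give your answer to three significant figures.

Step 1: 55 μL + 8.3 mL = 8355 μL total → factor 8355/55 = 151.91
Step 2: unknown factor x
Step 3: 0.28 mL + 2.4 mL = 2.68 mL total → factor 2.68/0.28 = 9.5714
Step 4: 0.12 mL + 4.9 mL = 5.02 mL total → factor 5.02/0.12 = 41.833
Step 5: 375 μL + 17.4 mL = 17775 μL total → factor 17775/375 = 47.4
Step 6: 0.4 mL + 2 mL = 2.4 mL total → factor 2.4/0.4 = 6
Product of known-step factors = 1.7299 × 10^7
Overall factor = 1.00 mg/mL / (0.0217 ng/mL) = 4.6083 × 10^7
x = 4.6083 × 10^7 / 1.7299 × 10^7 = 2.66

2.66-fold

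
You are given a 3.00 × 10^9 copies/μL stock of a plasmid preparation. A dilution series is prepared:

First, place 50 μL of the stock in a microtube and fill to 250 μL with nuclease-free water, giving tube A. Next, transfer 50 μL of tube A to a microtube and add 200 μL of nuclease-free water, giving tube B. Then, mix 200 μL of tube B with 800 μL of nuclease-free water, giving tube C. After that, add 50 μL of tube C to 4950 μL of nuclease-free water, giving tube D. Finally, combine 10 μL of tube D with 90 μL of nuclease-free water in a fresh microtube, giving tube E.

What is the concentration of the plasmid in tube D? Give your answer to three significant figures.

2.40 × 10^5 copies/μL

Step 1: 50 μL brought to 250 μL → factor 250/50 = 5
Step 2: 50 μL + 200 μL = 250 μL total → factor 250/50 = 5
Step 3: 200 μL + 800 μL = 1000 μL total → factor 1000/200 = 5
Step 4: 50 μL + 4950 μL = 5000 μL total → factor 5000/50 = 100
Dilution factor through tube D = 5 × 5 × 5 × 100 = 12500
[tube D] = 3.00 × 10^9 copies/μL / 12500 = 2.40 × 10^5 copies/μL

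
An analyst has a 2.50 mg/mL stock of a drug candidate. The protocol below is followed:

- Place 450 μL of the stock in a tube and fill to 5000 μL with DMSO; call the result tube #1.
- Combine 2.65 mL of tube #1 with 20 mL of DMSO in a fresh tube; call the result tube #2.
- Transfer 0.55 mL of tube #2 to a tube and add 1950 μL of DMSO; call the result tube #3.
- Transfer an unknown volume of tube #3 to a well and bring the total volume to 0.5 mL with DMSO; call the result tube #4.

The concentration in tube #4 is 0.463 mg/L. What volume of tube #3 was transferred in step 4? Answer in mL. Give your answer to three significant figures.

0.0400 mL

Step 1: 450 μL brought to 5000 μL → factor 5000/450 = 11.111
Step 2: 2.65 mL + 20 mL = 22.65 mL total → factor 22.65/2.65 = 8.5472
Step 3: 0.55 mL + 1950 μL = 2.5 mL total → factor 2.5/0.55 = 4.5455
Step 4: v brought to 0.5 mL → factor = 0.5 mL/v
Product of known-step factors = 431.68
Overall factor = 2.50 mg/mL / (0.463 mg/L) = 5399.6
Step-4 factor = 5399.6 / 431.68 = 12.508
v = 0.5 mL / 12.508 = 0.0400 mL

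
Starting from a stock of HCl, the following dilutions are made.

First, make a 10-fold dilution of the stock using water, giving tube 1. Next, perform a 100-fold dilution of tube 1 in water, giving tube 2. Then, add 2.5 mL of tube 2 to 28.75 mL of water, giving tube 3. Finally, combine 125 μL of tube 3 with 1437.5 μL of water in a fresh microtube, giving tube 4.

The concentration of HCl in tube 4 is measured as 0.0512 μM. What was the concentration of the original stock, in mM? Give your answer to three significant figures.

Step 1: 10-fold → factor 10
Step 2: 100-fold → factor 100
Step 3: 2.5 mL + 28.75 mL = 31.25 mL total → factor 31.25/2.5 = 12.5
Step 4: 125 μL + 1437.5 μL = 1562.5 μL total → factor 1562.5/125 = 12.5
Overall dilution factor = 10 × 100 × 12.5 × 12.5 = 1.5625 × 10^5
Stock = 0.0512 μM × 1.5625 × 10^5 = 8000 μM = 8.00 mM

8.00 mM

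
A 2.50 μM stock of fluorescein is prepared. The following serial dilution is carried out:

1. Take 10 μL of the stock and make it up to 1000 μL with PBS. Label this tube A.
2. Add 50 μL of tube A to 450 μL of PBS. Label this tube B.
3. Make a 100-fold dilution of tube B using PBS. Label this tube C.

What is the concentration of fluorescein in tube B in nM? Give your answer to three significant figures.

2.50 nM

Step 1: 10 μL brought to 1000 μL → factor 1000/10 = 100
Step 2: 50 μL + 450 μL = 500 μL total → factor 500/50 = 10
Dilution factor through tube B = 100 × 10 = 1000
[tube B] = 2.50 μM / 1000 = 0.002500 μM = 2.50 nM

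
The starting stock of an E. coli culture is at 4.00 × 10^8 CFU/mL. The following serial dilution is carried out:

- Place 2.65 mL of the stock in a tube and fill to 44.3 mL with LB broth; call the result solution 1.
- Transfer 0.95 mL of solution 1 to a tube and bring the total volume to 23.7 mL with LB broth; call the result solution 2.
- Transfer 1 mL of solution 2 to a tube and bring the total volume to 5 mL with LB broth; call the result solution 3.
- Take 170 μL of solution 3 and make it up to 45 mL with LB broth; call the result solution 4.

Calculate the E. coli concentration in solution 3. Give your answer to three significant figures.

Step 1: 2.65 mL brought to 44.3 mL → factor 44.3/2.65 = 16.717
Step 2: 0.95 mL brought to 23.7 mL → factor 23.7/0.95 = 24.947
Step 3: 1 mL brought to 5 mL → factor 5/1 = 5
Dilution factor through solution 3 = 16.717 × 24.947 × 5 = 2085.2
[solution 3] = 4.00 × 10^8 CFU/mL / 2085.2 = 1.92 × 10^5 CFU/mL

1.92 × 10^5 CFU/mL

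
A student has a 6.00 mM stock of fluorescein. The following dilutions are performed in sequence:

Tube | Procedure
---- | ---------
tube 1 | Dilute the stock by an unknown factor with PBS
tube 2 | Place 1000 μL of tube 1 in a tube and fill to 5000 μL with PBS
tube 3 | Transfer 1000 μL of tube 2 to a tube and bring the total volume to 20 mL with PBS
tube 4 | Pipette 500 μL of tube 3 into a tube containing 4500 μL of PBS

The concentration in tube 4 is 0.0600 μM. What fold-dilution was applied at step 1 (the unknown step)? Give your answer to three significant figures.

100-fold

Step 1: unknown factor x
Step 2: 1000 μL brought to 5000 μL → factor 5000/1000 = 5
Step 3: 1000 μL brought to 20 mL → factor 20000/1000 = 20
Step 4: 500 μL + 4500 μL = 5000 μL total → factor 5000/500 = 10
Product of known-step factors = 1000
Overall factor = 6.00 mM / (0.0600 μM) = 1 × 10^5
x = 1 × 10^5 / 1000 = 100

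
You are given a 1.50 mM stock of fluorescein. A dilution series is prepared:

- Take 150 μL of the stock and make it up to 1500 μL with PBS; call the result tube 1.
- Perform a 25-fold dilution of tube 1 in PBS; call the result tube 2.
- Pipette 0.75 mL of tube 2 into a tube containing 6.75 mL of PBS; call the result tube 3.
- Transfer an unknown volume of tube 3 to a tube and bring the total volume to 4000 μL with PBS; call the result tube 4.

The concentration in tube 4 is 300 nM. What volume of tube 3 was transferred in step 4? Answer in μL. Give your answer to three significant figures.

Step 1: 150 μL brought to 1500 μL → factor 1500/150 = 10
Step 2: 25-fold → factor 25
Step 3: 0.75 mL + 6.75 mL = 7.5 mL total → factor 7.5/0.75 = 10
Step 4: v brought to 4000 μL → factor = 4000 μL/v
Product of known-step factors = 2500
Overall factor = 1.50 mM / (300 nM) = 5000
Step-4 factor = 5000 / 2500 = 2
v = 4000 μL / 2 = 2.00 × 10^3 μL

2.00 × 10^3 μL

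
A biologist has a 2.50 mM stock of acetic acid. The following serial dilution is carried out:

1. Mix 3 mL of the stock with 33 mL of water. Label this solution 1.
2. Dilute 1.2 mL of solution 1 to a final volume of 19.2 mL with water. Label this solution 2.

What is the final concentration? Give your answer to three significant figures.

0.0130 mM

Step 1: 3 mL + 33 mL = 36 mL total → factor 36/3 = 12
Step 2: 1.2 mL brought to 19.2 mL → factor 19.2/1.2 = 16
Overall dilution factor = 12 × 16 = 192
Final = 2.50 mM / 192 = 0.0130 mM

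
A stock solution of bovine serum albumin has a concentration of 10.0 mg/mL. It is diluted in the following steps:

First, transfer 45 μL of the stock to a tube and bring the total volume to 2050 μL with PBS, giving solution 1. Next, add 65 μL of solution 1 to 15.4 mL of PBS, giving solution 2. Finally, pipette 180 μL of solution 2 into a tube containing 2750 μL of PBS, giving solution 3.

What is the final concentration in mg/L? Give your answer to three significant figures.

Step 1: 45 μL brought to 2050 μL → factor 2050/45 = 45.556
Step 2: 65 μL + 15.4 mL = 15465 μL total → factor 15465/65 = 237.92
Step 3: 180 μL + 2750 μL = 2930 μL total → factor 2930/180 = 16.278
Overall dilution factor = 45.556 × 237.92 × 16.278 = 1.7643 × 10^5
Final = 10.0 mg/mL / 1.7643 × 10^5 = 5.668 × 10^-5 mg/mL = 0.0567 mg/L

0.0567 mg/L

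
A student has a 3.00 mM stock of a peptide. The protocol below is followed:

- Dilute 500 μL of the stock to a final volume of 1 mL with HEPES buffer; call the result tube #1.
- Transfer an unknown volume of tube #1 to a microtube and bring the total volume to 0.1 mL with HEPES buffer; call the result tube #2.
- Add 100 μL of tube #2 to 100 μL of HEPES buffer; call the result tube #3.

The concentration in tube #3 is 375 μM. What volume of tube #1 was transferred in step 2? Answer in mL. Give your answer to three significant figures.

0.0500 mL

Step 1: 500 μL brought to 1 mL → factor 1000/500 = 2
Step 2: v brought to 0.1 mL → factor = 0.1 mL/v
Step 3: 100 μL + 100 μL = 200 μL total → factor 200/100 = 2
Product of known-step factors = 4
Overall factor = 3.00 mM / (375 μM) = 8
Step-2 factor = 8 / 4 = 2
v = 0.1 mL / 2 = 0.0500 mL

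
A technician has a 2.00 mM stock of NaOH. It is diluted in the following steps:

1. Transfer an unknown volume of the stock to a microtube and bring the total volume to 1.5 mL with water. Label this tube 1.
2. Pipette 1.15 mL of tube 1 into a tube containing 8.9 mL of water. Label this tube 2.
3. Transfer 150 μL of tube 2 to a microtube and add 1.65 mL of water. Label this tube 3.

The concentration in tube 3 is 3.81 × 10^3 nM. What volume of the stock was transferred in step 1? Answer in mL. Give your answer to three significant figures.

Step 1: v brought to 1.5 mL → factor = 1.5 mL/v
Step 2: 1.15 mL + 8.9 mL = 10.05 mL total → factor 10.05/1.15 = 8.7391
Step 3: 150 μL + 1.65 mL = 1800 μL total → factor 1800/150 = 12
Product of known-step factors = 104.87
Overall factor = 2.00 mM / (3.81 × 10^3 nM) = 524.93
Step-1 factor = 524.93 / 104.87 = 5.0056
v = 1.5 mL / 5.0056 = 0.300 mL

0.300 mL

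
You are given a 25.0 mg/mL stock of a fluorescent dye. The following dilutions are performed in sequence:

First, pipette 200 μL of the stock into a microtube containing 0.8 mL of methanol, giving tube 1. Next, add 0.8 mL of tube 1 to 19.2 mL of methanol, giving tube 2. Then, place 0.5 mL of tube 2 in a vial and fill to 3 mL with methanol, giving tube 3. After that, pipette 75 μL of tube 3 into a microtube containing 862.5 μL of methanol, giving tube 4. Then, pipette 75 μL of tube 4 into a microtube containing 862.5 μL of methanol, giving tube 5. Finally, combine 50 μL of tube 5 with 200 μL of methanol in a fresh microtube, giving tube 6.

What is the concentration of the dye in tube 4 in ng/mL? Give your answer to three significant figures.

2.67 × 10^3 ng/mL

Step 1: 200 μL + 0.8 mL = 1000 μL total → factor 1000/200 = 5
Step 2: 0.8 mL + 19.2 mL = 20 mL total → factor 20/0.8 = 25
Step 3: 0.5 mL brought to 3 mL → factor 3/0.5 = 6
Step 4: 75 μL + 862.5 μL = 937.5 μL total → factor 937.5/75 = 12.5
Dilution factor through tube 4 = 5 × 25 × 6 × 12.5 = 9375
[tube 4] = 25.0 mg/mL / 9375 = 0.002667 mg/mL = 2.67 × 10^3 ng/mL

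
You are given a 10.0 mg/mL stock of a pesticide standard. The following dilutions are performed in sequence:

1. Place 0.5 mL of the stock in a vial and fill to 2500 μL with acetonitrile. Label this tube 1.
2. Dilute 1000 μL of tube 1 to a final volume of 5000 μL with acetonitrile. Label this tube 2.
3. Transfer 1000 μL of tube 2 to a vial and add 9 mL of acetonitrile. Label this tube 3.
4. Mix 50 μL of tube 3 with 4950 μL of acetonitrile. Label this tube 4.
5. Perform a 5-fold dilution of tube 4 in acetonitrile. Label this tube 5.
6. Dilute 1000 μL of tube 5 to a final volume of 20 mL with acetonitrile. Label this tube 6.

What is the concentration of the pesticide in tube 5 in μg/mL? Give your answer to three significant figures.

Step 1: 0.5 mL brought to 2500 μL → factor 2.5/0.5 = 5
Step 2: 1000 μL brought to 5000 μL → factor 5000/1000 = 5
Step 3: 1000 μL + 9 mL = 10000 μL total → factor 10000/1000 = 10
Step 4: 50 μL + 4950 μL = 5000 μL total → factor 5000/50 = 100
Step 5: 5-fold → factor 5
Dilution factor through tube 5 = 5 × 5 × 10 × 100 × 5 = 1.25 × 10^5
[tube 5] = 10.0 mg/mL / 1.25 × 10^5 = 8.000 × 10^-5 mg/mL = 0.0800 μg/mL

0.0800 μg/mL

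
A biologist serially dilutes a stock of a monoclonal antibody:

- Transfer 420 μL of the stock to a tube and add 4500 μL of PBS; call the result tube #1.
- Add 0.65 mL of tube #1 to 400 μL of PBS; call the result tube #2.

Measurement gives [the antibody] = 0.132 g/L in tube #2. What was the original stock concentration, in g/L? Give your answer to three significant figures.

Step 1: 420 μL + 4500 μL = 4920 μL total → factor 4920/420 = 11.714
Step 2: 0.65 mL + 400 μL = 1.05 mL total → factor 1.05/0.65 = 1.6154
Overall dilution factor = 11.714 × 1.6154 = 18.923
Stock = 0.132 g/L × 18.923 = 2.50 g/L

2.50 g/L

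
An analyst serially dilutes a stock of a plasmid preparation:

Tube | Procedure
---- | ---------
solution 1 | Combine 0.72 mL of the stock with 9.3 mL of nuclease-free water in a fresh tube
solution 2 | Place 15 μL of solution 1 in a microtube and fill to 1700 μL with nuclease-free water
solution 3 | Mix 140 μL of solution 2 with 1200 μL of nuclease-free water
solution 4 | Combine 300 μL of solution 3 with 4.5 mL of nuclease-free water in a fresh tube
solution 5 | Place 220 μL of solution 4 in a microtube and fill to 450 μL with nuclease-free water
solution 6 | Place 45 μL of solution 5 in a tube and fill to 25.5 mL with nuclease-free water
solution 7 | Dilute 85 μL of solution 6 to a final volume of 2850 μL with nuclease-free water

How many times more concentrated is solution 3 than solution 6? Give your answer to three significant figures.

Step 1: 0.72 mL + 9.3 mL = 10.02 mL total → factor 10.02/0.72 = 13.917
Step 2: 15 μL brought to 1700 μL → factor 1700/15 = 113.33
Step 3: 140 μL + 1200 μL = 1340 μL total → factor 1340/140 = 9.5714
Step 4: 300 μL + 4.5 mL = 4800 μL total → factor 4800/300 = 16
Step 5: 220 μL brought to 450 μL → factor 450/220 = 2.0455
Step 6: 45 μL brought to 25.5 mL → factor 25500/45 = 566.67
Dilution factor to solution 3 = 15096; to solution 6 = 2.7997 × 10^8
[solution 3]/[solution 6] = (factor to solution 6)/(factor to solution 3) = 2.7997 × 10^8/15096 = 1.85 × 10^4

1.85 × 10^4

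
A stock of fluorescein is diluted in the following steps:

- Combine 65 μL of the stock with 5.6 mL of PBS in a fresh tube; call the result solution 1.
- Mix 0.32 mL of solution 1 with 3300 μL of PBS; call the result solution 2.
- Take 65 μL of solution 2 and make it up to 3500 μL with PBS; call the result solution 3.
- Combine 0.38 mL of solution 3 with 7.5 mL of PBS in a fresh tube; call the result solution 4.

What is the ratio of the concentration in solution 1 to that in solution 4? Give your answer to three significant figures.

1.26 × 10^4

Step 1: 65 μL + 5.6 mL = 5665 μL total → factor 5665/65 = 87.154
Step 2: 0.32 mL + 3300 μL = 3.62 mL total → factor 3.62/0.32 = 11.312
Step 3: 65 μL brought to 3500 μL → factor 3500/65 = 53.846
Step 4: 0.38 mL + 7.5 mL = 7.88 mL total → factor 7.88/0.38 = 20.737
Dilution factor to solution 1 = 87.154; to solution 4 = 1.1009 × 10^6
[solution 1]/[solution 4] = (factor to solution 4)/(factor to solution 1) = 1.1009 × 10^6/87.154 = 1.26 × 10^4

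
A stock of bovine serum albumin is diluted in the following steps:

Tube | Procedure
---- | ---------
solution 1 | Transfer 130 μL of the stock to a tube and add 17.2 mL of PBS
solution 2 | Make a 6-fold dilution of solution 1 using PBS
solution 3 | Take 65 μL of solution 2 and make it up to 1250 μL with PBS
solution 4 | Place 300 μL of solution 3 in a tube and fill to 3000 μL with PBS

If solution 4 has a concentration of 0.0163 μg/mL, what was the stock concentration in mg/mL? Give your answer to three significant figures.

Step 1: 130 μL + 17.2 mL = 17330 μL total → factor 17330/130 = 133.31
Step 2: 6-fold → factor 6
Step 3: 65 μL brought to 1250 μL → factor 1250/65 = 19.231
Step 4: 300 μL brought to 3000 μL → factor 3000/300 = 10
Overall dilution factor = 133.31 × 6 × 19.231 × 10 = 1.5382 × 10^5
Stock = 0.0163 μg/mL × 1.5382 × 10^5 = 2507 μg/mL = 2.51 mg/mL

2.51 mg/mL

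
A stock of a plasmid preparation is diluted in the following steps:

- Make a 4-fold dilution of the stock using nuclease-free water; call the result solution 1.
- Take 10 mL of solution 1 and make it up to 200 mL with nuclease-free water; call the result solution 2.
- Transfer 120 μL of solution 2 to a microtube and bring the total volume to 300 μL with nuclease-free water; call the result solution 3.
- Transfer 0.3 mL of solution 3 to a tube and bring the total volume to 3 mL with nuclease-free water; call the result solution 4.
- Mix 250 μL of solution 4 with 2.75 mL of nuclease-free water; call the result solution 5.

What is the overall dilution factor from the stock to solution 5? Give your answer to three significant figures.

2.40 × 10^4

Step 1: 4-fold → factor 4
Step 2: 10 mL brought to 200 mL → factor 200/10 = 20
Step 3: 120 μL brought to 300 μL → factor 300/120 = 2.5
Step 4: 0.3 mL brought to 3 mL → factor 3/0.3 = 10
Step 5: 250 μL + 2.75 mL = 3000 μL total → factor 3000/250 = 12
Overall dilution factor = 4 × 20 × 2.5 × 10 × 12 = 24000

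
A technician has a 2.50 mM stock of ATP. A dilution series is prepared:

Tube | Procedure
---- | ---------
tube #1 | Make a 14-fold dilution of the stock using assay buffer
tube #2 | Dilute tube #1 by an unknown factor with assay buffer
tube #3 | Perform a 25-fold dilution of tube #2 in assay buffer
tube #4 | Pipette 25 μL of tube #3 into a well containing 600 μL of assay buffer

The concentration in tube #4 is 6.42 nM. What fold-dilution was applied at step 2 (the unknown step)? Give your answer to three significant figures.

44.5-fold

Step 1: 14-fold → factor 14
Step 2: unknown factor x
Step 3: 25-fold → factor 25
Step 4: 25 μL + 600 μL = 625 μL total → factor 625/25 = 25
Product of known-step factors = 8750
Overall factor = 2.50 mM / (6.42 nM) = 3.8941 × 10^5
x = 3.8941 × 10^5 / 8750 = 44.5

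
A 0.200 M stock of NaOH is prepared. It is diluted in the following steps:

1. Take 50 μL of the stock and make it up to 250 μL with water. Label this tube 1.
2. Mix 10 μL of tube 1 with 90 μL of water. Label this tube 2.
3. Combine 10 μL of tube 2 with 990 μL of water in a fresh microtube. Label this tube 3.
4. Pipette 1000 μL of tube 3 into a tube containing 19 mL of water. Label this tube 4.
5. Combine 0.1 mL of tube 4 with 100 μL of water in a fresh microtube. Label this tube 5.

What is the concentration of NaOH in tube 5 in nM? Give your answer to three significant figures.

1.00 × 10^3 nM

Step 1: 50 μL brought to 250 μL → factor 250/50 = 5
Step 2: 10 μL + 90 μL = 100 μL total → factor 100/10 = 10
Step 3: 10 μL + 990 μL = 1000 μL total → factor 1000/10 = 100
Step 4: 1000 μL + 19 mL = 20000 μL total → factor 20000/1000 = 20
Step 5: 0.1 mL + 100 μL = 0.2 mL total → factor 0.2/0.1 = 2
Overall dilution factor = 5 × 10 × 100 × 20 × 2 = 2 × 10^5
Final = 0.200 M / 2 × 10^5 = 1.000 × 10^-6 M = 1.00 × 10^3 nM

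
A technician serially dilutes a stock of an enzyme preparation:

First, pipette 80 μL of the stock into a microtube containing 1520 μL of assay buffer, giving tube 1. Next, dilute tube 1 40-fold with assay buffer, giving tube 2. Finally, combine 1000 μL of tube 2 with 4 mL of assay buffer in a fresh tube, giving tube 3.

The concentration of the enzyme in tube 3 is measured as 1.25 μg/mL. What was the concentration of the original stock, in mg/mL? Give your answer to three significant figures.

5.00 mg/mL

Step 1: 80 μL + 1520 μL = 1600 μL total → factor 1600/80 = 20
Step 2: 40-fold → factor 40
Step 3: 1000 μL + 4 mL = 5000 μL total → factor 5000/1000 = 5
Overall dilution factor = 20 × 40 × 5 = 4000
Stock = 1.25 μg/mL × 4000 = 5000 μg/mL = 5.00 mg/mL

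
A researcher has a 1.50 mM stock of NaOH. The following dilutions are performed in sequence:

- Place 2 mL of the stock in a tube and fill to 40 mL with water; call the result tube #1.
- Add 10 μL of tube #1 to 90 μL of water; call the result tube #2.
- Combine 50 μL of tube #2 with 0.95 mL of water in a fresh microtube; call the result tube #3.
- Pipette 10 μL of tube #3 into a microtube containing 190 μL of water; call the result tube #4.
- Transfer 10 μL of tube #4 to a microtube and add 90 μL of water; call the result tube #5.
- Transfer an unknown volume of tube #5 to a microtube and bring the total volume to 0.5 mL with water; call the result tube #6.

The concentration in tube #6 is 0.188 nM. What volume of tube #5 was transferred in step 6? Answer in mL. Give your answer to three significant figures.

Step 1: 2 mL brought to 40 mL → factor 40/2 = 20
Step 2: 10 μL + 90 μL = 100 μL total → factor 100/10 = 10
Step 3: 50 μL + 0.95 mL = 1000 μL total → factor 1000/50 = 20
Step 4: 10 μL + 190 μL = 200 μL total → factor 200/10 = 20
Step 5: 10 μL + 90 μL = 100 μL total → factor 100/10 = 10
Step 6: v brought to 0.5 mL → factor = 0.5 mL/v
Product of known-step factors = 8 × 10^5
Overall factor = 1.50 mM / (0.188 nM) = 7.9787 × 10^6
Step-6 factor = 7.9787 × 10^6 / 8 × 10^5 = 9.9734
v = 0.5 mL / 9.9734 = 0.0501 mL

0.0501 mL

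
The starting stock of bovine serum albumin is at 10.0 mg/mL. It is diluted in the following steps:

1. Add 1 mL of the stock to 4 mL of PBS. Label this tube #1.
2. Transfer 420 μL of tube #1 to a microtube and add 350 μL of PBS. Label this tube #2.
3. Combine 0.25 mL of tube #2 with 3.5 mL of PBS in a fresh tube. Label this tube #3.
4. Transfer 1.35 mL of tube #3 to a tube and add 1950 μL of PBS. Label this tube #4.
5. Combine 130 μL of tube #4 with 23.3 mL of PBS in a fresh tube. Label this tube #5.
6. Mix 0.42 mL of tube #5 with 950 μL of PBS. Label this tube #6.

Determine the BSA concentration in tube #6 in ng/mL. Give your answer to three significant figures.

50.6 ng/mL

Step 1: 1 mL + 4 mL = 5 mL total → factor 5/1 = 5
Step 2: 420 μL + 350 μL = 770 μL total → factor 770/420 = 1.8333
Step 3: 0.25 mL + 3.5 mL = 3.75 mL total → factor 3.75/0.25 = 15
Step 4: 1.35 mL + 1950 μL = 3.3 mL total → factor 3.3/1.35 = 2.4444
Step 5: 130 μL + 23.3 mL = 23430 μL total → factor 23430/130 = 180.23
Step 6: 0.42 mL + 950 μL = 1.37 mL total → factor 1.37/0.42 = 3.2619
Overall dilution factor = 5 × 1.8333 × 15 × 2.4444 × 180.23 × 3.2619 = 1.976 × 10^5
Final = 10.0 mg/mL / 1.976 × 10^5 = 5.061 × 10^-5 mg/mL = 50.6 ng/mL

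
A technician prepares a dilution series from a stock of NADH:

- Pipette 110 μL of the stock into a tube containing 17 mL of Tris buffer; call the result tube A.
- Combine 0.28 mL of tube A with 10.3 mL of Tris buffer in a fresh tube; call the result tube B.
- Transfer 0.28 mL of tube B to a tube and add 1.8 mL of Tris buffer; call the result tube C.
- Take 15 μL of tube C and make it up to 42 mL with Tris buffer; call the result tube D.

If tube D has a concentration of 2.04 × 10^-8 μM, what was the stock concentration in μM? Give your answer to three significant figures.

Step 1: 110 μL + 17 mL = 17110 μL total → factor 17110/110 = 155.55
Step 2: 0.28 mL + 10.3 mL = 10.58 mL total → factor 10.58/0.28 = 37.786
Step 3: 0.28 mL + 1.8 mL = 2.08 mL total → factor 2.08/0.28 = 7.4286
Step 4: 15 μL brought to 42 mL → factor 42000/15 = 2800
Overall dilution factor = 155.55 × 37.786 × 7.4286 × 2800 = 1.2225 × 10^8
Stock = 2.04 × 10^-8 μM × 1.2225 × 10^8 = 2.49 μM

2.49 μM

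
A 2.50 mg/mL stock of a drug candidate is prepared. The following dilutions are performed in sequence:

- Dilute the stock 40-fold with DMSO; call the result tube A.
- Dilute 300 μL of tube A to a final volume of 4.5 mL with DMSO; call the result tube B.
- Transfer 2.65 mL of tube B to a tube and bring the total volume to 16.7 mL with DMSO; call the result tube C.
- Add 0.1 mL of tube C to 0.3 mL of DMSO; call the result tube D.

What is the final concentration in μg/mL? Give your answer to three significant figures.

0.165 μg/mL

Step 1: 40-fold → factor 40
Step 2: 300 μL brought to 4.5 mL → factor 4500/300 = 15
Step 3: 2.65 mL brought to 16.7 mL → factor 16.7/2.65 = 6.3019
Step 4: 0.1 mL + 0.3 mL = 0.4 mL total → factor 0.4/0.1 = 4
Overall dilution factor = 40 × 15 × 6.3019 × 4 = 15125
Final = 2.50 mg/mL / 15125 = 0.0001653 mg/mL = 0.165 μg/mL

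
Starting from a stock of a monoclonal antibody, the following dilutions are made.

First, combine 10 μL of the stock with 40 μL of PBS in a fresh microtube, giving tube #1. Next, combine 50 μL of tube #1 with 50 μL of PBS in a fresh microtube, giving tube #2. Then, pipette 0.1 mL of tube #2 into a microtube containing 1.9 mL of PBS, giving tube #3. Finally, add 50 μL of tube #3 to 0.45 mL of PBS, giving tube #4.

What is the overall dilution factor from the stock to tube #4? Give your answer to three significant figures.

Step 1: 10 μL + 40 μL = 50 μL total → factor 50/10 = 5
Step 2: 50 μL + 50 μL = 100 μL total → factor 100/50 = 2
Step 3: 0.1 mL + 1.9 mL = 2 mL total → factor 2/0.1 = 20
Step 4: 50 μL + 0.45 mL = 500 μL total → factor 500/50 = 10
Overall dilution factor = 5 × 2 × 20 × 10 = 2000

2.00 × 10^3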